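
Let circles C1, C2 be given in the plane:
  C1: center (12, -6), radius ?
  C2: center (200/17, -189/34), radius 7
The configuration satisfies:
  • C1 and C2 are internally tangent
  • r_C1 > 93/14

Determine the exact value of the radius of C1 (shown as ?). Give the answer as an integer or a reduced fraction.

15/2

1. [int C1,C2]  r_C1² − 14r_C1 + 195/4 = 0  ⇒  r_C1 = 13/2 or 15/2
2. given r_C1 > 93/14: keep 15/2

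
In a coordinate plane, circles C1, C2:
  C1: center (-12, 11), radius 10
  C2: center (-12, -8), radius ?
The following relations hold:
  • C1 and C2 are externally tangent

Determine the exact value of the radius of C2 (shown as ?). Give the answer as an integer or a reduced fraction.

9

1. [ext C1·C2]  r_C2² + 20r_C2 − 261 = 0  ⇒  r_C2 = 9 (r>0 drops 1)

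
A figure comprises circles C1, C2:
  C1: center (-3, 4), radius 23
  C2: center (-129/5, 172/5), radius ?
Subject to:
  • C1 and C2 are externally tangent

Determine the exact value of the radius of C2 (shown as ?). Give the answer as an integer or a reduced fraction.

1. [ext C1·C2]  r_C2² + 46r_C2 − 915 = 0  ⇒  r_C2 = 15 (r>0 drops 1)

15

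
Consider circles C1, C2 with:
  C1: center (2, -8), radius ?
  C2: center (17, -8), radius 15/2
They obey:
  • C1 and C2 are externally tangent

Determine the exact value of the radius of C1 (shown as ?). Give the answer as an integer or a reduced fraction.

1. [ext C1·C2]  r_C1² + 15r_C1 − 675/4 = 0  ⇒  r_C1 = 15/2 (r>0 drops 1)

15/2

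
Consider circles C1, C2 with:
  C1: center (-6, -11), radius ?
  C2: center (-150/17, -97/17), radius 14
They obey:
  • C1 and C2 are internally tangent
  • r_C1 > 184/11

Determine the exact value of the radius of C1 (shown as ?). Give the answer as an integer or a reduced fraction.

1. [int C1,C2]  r_C1² − 28r_C1 + 160 = 0  ⇒  r_C1 = 8 or 20
2. given r_C1 > 184/11: keep 20

20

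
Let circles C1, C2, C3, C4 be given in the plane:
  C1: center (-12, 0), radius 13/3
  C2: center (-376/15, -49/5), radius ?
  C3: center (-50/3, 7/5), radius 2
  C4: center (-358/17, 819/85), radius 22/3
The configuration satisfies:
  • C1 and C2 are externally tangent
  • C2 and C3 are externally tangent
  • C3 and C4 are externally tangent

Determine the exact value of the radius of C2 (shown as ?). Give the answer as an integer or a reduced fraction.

1. [ext C1·C2]  r_C2² + (26/3)r_C2 − 248 = 0  ⇒  r_C2 = 12 (r>0 drops 1)
2. [ext C2·C3]  r_C2² + 4r_C2 − 192 = 0  ⇒  r_C2 = 12 (r>0 drops 1)

12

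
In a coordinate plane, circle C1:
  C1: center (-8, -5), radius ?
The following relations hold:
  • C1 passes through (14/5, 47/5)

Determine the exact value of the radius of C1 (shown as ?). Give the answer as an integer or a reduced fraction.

1. [C1∋P]  r_C1² − 324 = 0  ⇒  r_C1 = 18 (r>0 drops 1)

18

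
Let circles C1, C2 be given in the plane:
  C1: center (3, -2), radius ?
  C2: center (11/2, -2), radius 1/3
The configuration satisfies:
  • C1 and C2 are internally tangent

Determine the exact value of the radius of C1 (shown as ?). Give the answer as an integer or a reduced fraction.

17/6

1. [int C1,C2]  r_C1² − (2/3)r_C1 − 221/36 = 0  ⇒  r_C1 = 17/6 (r>0 drops 1)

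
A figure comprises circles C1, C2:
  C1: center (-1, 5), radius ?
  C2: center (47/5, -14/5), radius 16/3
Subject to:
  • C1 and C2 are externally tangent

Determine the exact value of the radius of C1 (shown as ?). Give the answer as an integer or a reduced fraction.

1. [ext C1·C2]  r_C1² + (32/3)r_C1 − 1265/9 = 0  ⇒  r_C1 = 23/3 (r>0 drops 1)

23/3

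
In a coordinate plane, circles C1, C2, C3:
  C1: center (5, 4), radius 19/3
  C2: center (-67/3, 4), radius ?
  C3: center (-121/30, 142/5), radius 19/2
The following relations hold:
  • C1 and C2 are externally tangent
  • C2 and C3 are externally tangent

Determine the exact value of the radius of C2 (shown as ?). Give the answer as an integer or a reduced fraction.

21

1. [ext C1·C2]  r_C2² + (38/3)r_C2 − 707 = 0  ⇒  r_C2 = 21 (r>0 drops 1)
2. [ext C2·C3]  r_C2² + 19r_C2 − 840 = 0  ⇒  r_C2 = 21 (r>0 drops 1)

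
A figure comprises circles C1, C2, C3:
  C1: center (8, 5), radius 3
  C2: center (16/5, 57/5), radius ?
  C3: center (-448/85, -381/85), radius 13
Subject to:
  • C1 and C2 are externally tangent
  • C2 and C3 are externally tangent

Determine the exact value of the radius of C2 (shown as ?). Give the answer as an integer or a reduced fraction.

1. [ext C1·C2]  r_C2² + 6r_C2 − 55 = 0  ⇒  r_C2 = 5 (r>0 drops 1)
2. [ext C2·C3]  r_C2² + 26r_C2 − 155 = 0  ⇒  r_C2 = 5 (r>0 drops 1)

5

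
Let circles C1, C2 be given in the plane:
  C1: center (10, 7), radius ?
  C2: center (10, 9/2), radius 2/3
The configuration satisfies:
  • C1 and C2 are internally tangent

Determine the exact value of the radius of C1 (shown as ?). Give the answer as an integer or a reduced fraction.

1. [int C1,C2]  r_C1² − (4/3)r_C1 − 209/36 = 0  ⇒  r_C1 = 19/6 (r>0 drops 1)

19/6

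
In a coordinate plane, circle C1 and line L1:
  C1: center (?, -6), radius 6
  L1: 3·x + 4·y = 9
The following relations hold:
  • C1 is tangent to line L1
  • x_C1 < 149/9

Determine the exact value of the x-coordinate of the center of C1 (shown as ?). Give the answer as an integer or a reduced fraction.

1. [C1‖L1]  x_C1² − 22x_C1 + 21 = 0  ⇒  x_C1 = 1 or 21
2. given x_C1 < 149/9: keep 1

1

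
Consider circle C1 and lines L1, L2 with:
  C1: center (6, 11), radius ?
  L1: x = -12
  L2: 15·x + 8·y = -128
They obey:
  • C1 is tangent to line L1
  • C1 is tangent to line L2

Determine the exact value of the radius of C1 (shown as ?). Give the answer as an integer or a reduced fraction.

18

1. [C1‖L1]  r_C1² − 324 = 0  ⇒  r_C1 = 18 (r>0 drops 1)
2. [C1‖L2]  r_C1² − 324 = 0  ⇒  r_C1 = 18 (r>0 drops 1)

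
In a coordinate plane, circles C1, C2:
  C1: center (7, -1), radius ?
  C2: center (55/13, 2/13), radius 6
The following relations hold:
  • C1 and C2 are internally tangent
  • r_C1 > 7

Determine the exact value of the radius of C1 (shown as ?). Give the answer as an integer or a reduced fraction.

9

1. [int C1,C2]  r_C1² − 12r_C1 + 27 = 0  ⇒  r_C1 = 3 or 9
2. given r_C1 > 7: keep 9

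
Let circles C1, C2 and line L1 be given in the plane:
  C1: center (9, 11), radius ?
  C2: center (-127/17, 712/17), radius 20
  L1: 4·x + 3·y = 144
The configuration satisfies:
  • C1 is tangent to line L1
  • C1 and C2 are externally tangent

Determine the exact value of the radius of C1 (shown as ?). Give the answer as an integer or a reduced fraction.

1. [C1‖L1]  r_C1² − 225 = 0  ⇒  r_C1 = 15 (r>0 drops 1)
2. [ext C1·C2]  r_C1² + 40r_C1 − 825 = 0  ⇒  r_C1 = 15 (r>0 drops 1)

15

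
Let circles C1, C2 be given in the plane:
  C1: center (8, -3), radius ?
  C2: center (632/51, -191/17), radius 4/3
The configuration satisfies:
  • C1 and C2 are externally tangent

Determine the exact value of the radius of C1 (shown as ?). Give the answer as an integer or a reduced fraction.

8

1. [ext C1·C2]  r_C1² + (8/3)r_C1 − 256/3 = 0  ⇒  r_C1 = 8 (r>0 drops 1)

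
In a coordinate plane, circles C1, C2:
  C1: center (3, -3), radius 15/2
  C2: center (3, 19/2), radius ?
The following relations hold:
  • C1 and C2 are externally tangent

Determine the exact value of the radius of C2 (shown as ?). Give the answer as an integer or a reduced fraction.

5

1. [ext C1·C2]  r_C2² + 15r_C2 − 100 = 0  ⇒  r_C2 = 5 (r>0 drops 1)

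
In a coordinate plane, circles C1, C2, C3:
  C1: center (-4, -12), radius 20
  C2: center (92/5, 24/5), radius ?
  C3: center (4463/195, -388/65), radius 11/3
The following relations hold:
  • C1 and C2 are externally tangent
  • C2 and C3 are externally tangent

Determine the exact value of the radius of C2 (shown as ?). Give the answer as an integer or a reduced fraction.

1. [ext C1·C2]  r_C2² + 40r_C2 − 384 = 0  ⇒  r_C2 = 8 (r>0 drops 1)
2. [ext C2·C3]  r_C2² + (22/3)r_C2 − 368/3 = 0  ⇒  r_C2 = 8 (r>0 drops 1)

8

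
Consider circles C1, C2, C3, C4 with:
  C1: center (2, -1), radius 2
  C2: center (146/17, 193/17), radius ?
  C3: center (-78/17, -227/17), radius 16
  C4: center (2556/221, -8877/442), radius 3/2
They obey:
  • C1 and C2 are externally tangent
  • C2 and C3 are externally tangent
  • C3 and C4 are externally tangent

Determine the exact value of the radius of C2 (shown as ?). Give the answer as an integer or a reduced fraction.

1. [ext C1·C2]  r_C2² + 4r_C2 − 192 = 0  ⇒  r_C2 = 12 (r>0 drops 1)
2. [ext C2·C3]  r_C2² + 32r_C2 − 528 = 0  ⇒  r_C2 = 12 (r>0 drops 1)

12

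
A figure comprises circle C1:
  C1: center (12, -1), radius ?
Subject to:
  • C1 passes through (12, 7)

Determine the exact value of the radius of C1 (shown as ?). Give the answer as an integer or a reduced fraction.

1. [C1∋P]  r_C1² − 64 = 0  ⇒  r_C1 = 8 (r>0 drops 1)

8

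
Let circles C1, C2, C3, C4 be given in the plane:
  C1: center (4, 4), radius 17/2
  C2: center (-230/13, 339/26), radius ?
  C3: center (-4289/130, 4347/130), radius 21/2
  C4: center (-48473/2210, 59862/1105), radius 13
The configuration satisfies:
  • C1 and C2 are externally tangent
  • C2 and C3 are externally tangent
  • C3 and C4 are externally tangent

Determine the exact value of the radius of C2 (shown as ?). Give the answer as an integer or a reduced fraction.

15

1. [ext C1·C2]  r_C2² + 17r_C2 − 480 = 0  ⇒  r_C2 = 15 (r>0 drops 1)
2. [ext C2·C3]  r_C2² + 21r_C2 − 540 = 0  ⇒  r_C2 = 15 (r>0 drops 1)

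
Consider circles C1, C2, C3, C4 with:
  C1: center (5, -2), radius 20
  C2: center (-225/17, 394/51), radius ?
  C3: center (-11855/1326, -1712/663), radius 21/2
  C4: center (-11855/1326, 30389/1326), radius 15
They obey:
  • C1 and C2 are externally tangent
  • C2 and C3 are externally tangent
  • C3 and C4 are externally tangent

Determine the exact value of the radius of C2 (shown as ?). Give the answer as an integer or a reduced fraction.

1. [ext C1·C2]  r_C2² + 40r_C2 − 244/9 = 0  ⇒  r_C2 = 2/3 (r>0 drops 1)
2. [ext C2·C3]  r_C2² + 21r_C2 − 130/9 = 0  ⇒  r_C2 = 2/3 (r>0 drops 1)

2/3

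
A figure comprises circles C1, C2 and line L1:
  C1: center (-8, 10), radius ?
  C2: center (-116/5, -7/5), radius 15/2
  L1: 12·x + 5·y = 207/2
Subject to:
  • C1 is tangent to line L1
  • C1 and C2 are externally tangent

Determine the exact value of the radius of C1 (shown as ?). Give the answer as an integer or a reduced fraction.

23/2

1. [C1‖L1]  r_C1² − 529/4 = 0  ⇒  r_C1 = 23/2 (r>0 drops 1)
2. [ext C1·C2]  r_C1² + 15r_C1 − 1219/4 = 0  ⇒  r_C1 = 23/2 (r>0 drops 1)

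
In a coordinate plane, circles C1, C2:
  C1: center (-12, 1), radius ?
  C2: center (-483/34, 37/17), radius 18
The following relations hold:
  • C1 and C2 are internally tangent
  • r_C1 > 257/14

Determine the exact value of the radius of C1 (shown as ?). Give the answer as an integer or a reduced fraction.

41/2

1. [int C1,C2]  r_C1² − 36r_C1 + 1271/4 = 0  ⇒  r_C1 = 31/2 or 41/2
2. given r_C1 > 257/14: keep 41/2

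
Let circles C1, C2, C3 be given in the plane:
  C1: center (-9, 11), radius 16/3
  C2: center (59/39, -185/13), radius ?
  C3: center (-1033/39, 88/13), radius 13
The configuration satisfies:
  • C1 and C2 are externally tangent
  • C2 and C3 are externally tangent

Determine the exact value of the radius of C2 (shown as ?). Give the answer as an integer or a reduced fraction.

1. [ext C1·C2]  r_C2² + (32/3)r_C2 − 2156/3 = 0  ⇒  r_C2 = 22 (r>0 drops 1)
2. [ext C2·C3]  r_C2² + 26r_C2 − 1056 = 0  ⇒  r_C2 = 22 (r>0 drops 1)

22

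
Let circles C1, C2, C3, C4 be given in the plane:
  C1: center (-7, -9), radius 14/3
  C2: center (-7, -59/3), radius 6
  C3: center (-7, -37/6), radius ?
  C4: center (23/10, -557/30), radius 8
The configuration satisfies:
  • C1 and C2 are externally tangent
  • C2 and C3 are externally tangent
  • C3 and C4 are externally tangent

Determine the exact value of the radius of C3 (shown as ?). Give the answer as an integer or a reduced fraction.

15/2

1. [ext C2·C3]  r_C3² + 12r_C3 − 585/4 = 0  ⇒  r_C3 = 15/2 (r>0 drops 1)
2. [ext C3·C4]  r_C3² + 16r_C3 − 705/4 = 0  ⇒  r_C3 = 15/2 (r>0 drops 1)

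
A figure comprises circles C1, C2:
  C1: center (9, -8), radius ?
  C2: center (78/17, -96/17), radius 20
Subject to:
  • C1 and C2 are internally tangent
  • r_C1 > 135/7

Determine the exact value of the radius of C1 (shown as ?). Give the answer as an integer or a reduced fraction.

25

1. [int C1,C2]  r_C1² − 40r_C1 + 375 = 0  ⇒  r_C1 = 15 or 25
2. given r_C1 > 135/7: keep 25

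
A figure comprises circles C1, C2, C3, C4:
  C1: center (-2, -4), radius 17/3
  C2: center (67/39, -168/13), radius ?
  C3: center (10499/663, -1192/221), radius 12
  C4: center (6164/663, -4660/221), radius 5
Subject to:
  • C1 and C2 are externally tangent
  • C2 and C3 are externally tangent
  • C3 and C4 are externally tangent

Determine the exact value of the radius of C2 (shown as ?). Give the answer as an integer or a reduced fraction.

1. [ext C1·C2]  r_C2² + (34/3)r_C2 − 184/3 = 0  ⇒  r_C2 = 4 (r>0 drops 1)
2. [ext C2·C3]  r_C2² + 24r_C2 − 112 = 0  ⇒  r_C2 = 4 (r>0 drops 1)

4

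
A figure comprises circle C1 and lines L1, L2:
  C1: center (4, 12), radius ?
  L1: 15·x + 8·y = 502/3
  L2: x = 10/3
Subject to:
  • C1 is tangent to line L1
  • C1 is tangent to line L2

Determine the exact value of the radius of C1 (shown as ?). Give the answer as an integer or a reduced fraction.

1. [C1‖L1]  r_C1² − 4/9 = 0  ⇒  r_C1 = 2/3 (r>0 drops 1)
2. [C1‖L2]  r_C1² − 4/9 = 0  ⇒  r_C1 = 2/3 (r>0 drops 1)

2/3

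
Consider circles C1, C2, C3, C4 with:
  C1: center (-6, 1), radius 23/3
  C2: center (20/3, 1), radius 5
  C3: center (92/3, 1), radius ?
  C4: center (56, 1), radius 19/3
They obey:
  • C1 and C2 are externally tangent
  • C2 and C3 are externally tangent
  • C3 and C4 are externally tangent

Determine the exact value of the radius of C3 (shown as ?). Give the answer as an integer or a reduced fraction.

1. [ext C2·C3]  r_C3² + 10r_C3 − 551 = 0  ⇒  r_C3 = 19 (r>0 drops 1)
2. [ext C3·C4]  r_C3² + (38/3)r_C3 − 1805/3 = 0  ⇒  r_C3 = 19 (r>0 drops 1)

19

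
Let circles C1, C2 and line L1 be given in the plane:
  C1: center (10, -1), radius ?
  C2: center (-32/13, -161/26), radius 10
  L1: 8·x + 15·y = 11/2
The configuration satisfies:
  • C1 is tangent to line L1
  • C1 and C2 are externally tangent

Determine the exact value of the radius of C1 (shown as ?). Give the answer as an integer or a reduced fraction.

1. [C1‖L1]  r_C1² − 49/4 = 0  ⇒  r_C1 = 7/2 (r>0 drops 1)
2. [ext C1·C2]  r_C1² + 20r_C1 − 329/4 = 0  ⇒  r_C1 = 7/2 (r>0 drops 1)

7/2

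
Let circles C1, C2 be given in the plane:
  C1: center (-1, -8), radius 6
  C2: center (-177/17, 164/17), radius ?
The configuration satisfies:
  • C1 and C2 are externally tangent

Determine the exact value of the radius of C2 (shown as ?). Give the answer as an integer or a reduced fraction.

1. [ext C1·C2]  r_C2² + 12r_C2 − 364 = 0  ⇒  r_C2 = 14 (r>0 drops 1)

14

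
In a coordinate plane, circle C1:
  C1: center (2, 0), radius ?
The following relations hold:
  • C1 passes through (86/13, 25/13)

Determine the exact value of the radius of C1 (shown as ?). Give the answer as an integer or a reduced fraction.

1. [C1∋P]  r_C1² − 25 = 0  ⇒  r_C1 = 5 (r>0 drops 1)

5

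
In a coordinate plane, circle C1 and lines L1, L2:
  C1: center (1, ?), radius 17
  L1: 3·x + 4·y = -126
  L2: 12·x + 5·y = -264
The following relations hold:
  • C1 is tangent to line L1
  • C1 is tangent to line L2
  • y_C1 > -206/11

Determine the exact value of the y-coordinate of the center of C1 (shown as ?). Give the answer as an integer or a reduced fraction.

-11

1. [C1‖L1]  y_C1² + (129/2)y_C1 + 1177/2 = 0  ⇒  y_C1 = -107/2 or -11
2. [C1‖L2]  y_C1² + (552/5)y_C1 + 5467/5 = 0  ⇒  y_C1 = -497/5 or -11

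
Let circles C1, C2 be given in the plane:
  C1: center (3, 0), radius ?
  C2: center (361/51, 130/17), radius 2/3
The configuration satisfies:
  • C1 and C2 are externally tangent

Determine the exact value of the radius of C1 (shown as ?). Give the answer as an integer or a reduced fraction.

1. [ext C1·C2]  r_C1² + (4/3)r_C1 − 224/3 = 0  ⇒  r_C1 = 8 (r>0 drops 1)

8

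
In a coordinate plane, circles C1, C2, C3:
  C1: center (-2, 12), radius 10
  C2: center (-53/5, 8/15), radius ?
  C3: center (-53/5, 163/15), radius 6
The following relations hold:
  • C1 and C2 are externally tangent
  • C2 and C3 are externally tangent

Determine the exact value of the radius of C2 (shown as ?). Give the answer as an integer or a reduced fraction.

1. [ext C1·C2]  r_C2² + 20r_C2 − 949/9 = 0  ⇒  r_C2 = 13/3 (r>0 drops 1)
2. [ext C2·C3]  r_C2² + 12r_C2 − 637/9 = 0  ⇒  r_C2 = 13/3 (r>0 drops 1)

13/3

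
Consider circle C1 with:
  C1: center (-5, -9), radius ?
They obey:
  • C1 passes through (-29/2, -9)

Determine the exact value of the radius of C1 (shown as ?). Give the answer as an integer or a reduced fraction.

1. [C1∋P]  r_C1² − 361/4 = 0  ⇒  r_C1 = 19/2 (r>0 drops 1)

19/2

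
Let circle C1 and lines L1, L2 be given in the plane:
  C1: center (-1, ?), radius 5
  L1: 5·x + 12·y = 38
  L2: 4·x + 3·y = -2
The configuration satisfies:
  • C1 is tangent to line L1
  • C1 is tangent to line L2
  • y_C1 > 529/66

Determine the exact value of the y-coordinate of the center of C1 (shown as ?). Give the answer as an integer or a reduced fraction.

9

1. [C1‖L1]  y_C1² − (43/6)y_C1 − 33/2 = 0  ⇒  y_C1 = -11/6 or 9
2. [C1‖L2]  y_C1² − (4/3)y_C1 − 69 = 0  ⇒  y_C1 = -23/3 or 9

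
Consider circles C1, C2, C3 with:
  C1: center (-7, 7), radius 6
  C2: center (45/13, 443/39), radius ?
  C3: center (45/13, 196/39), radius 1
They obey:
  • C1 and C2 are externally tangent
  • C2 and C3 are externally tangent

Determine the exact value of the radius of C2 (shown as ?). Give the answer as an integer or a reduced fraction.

16/3

1. [ext C1·C2]  r_C2² + 12r_C2 − 832/9 = 0  ⇒  r_C2 = 16/3 (r>0 drops 1)
2. [ext C2·C3]  r_C2² + 2r_C2 − 352/9 = 0  ⇒  r_C2 = 16/3 (r>0 drops 1)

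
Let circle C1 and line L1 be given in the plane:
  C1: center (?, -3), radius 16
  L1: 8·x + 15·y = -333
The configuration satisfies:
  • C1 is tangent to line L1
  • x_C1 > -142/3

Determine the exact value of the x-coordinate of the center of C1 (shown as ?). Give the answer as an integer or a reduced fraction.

-2

1. [C1‖L1]  x_C1² + 72x_C1 + 140 = 0  ⇒  x_C1 = -70 or -2
2. given x_C1 > -142/3: keep -2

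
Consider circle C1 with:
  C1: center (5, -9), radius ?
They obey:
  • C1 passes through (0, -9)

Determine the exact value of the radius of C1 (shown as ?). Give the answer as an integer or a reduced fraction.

1. [C1∋P]  r_C1² − 25 = 0  ⇒  r_C1 = 5 (r>0 drops 1)

5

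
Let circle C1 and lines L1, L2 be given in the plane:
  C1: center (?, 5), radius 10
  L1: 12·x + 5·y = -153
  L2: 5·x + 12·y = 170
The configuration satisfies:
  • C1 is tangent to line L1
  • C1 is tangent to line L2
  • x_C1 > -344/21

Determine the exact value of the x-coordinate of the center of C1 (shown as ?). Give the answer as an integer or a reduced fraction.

-4

1. [C1‖L1]  x_C1² + (89/3)x_C1 + 308/3 = 0  ⇒  x_C1 = -77/3 or -4
2. [C1‖L2]  x_C1² − 44x_C1 − 192 = 0  ⇒  x_C1 = -4 or 48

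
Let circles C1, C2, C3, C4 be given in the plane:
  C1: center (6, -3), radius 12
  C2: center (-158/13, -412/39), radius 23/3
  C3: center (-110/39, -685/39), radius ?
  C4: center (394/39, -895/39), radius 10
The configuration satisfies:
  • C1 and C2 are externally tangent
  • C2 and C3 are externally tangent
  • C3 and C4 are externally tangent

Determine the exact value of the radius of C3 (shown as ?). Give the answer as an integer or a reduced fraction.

1. [ext C2·C3]  r_C3² + (46/3)r_C3 − 232/3 = 0  ⇒  r_C3 = 4 (r>0 drops 1)
2. [ext C3·C4]  r_C3² + 20r_C3 − 96 = 0  ⇒  r_C3 = 4 (r>0 drops 1)

4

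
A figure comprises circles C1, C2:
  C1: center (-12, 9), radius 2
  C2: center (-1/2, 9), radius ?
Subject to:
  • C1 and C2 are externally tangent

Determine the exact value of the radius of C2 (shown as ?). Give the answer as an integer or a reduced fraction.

19/2

1. [ext C1·C2]  r_C2² + 4r_C2 − 513/4 = 0  ⇒  r_C2 = 19/2 (r>0 drops 1)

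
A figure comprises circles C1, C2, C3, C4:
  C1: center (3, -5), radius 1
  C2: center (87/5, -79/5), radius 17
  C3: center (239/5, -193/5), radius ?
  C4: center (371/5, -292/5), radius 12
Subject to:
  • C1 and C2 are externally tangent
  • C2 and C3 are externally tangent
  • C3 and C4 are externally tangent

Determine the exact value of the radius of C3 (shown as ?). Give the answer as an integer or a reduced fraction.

21

1. [ext C2·C3]  r_C3² + 34r_C3 − 1155 = 0  ⇒  r_C3 = 21 (r>0 drops 1)
2. [ext C3·C4]  r_C3² + 24r_C3 − 945 = 0  ⇒  r_C3 = 21 (r>0 drops 1)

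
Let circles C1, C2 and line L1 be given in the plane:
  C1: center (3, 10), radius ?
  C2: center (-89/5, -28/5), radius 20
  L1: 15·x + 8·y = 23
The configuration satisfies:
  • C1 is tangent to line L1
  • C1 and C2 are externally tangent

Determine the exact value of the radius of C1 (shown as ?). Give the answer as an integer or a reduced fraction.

1. [C1‖L1]  r_C1² − 36 = 0  ⇒  r_C1 = 6 (r>0 drops 1)
2. [ext C1·C2]  r_C1² + 40r_C1 − 276 = 0  ⇒  r_C1 = 6 (r>0 drops 1)

6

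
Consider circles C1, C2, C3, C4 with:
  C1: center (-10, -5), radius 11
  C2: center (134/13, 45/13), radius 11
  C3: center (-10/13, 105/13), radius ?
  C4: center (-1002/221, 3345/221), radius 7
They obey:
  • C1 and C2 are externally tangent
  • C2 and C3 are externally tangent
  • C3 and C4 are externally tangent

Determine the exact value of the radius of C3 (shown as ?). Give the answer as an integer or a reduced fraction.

1. [ext C2·C3]  r_C3² + 22r_C3 − 23 = 0  ⇒  r_C3 = 1 (r>0 drops 1)
2. [ext C3·C4]  r_C3² + 14r_C3 − 15 = 0  ⇒  r_C3 = 1 (r>0 drops 1)

1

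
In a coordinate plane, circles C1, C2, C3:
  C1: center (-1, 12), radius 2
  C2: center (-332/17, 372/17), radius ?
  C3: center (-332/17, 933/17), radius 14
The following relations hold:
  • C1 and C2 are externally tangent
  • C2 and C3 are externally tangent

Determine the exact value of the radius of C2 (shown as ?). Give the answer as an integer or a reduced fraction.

1. [ext C1·C2]  r_C2² + 4r_C2 − 437 = 0  ⇒  r_C2 = 19 (r>0 drops 1)
2. [ext C2·C3]  r_C2² + 28r_C2 − 893 = 0  ⇒  r_C2 = 19 (r>0 drops 1)

19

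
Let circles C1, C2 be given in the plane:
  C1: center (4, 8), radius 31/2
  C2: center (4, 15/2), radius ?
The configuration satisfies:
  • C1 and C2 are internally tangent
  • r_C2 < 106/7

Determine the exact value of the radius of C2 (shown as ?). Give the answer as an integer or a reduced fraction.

1. [int C1,C2]  r_C2² − 31r_C2 + 240 = 0  ⇒  r_C2 = 15 or 16
2. given r_C2 < 106/7: keep 15

15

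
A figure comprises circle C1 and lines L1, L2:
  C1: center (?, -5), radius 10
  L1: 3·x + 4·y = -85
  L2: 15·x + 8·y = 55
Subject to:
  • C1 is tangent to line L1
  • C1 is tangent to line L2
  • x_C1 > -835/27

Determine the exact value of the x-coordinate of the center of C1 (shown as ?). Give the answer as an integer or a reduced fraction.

1. [C1‖L1]  x_C1² + (130/3)x_C1 + 575/3 = 0  ⇒  x_C1 = -115/3 or -5
2. [C1‖L2]  x_C1² − (38/3)x_C1 − 265/3 = 0  ⇒  x_C1 = -5 or 53/3

-5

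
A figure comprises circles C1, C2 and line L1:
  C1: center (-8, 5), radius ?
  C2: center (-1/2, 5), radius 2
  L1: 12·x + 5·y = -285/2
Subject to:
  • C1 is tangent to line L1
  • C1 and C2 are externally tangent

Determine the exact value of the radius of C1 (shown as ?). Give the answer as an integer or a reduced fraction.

11/2

1. [C1‖L1]  r_C1² − 121/4 = 0  ⇒  r_C1 = 11/2 (r>0 drops 1)
2. [ext C1·C2]  r_C1² + 4r_C1 − 209/4 = 0  ⇒  r_C1 = 11/2 (r>0 drops 1)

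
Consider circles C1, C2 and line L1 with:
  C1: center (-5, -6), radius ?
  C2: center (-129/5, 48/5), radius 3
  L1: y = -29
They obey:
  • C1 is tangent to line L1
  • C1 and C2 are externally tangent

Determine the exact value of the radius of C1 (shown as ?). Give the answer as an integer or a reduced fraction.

23

1. [C1‖L1]  r_C1² − 529 = 0  ⇒  r_C1 = 23 (r>0 drops 1)
2. [ext C1·C2]  r_C1² + 6r_C1 − 667 = 0  ⇒  r_C1 = 23 (r>0 drops 1)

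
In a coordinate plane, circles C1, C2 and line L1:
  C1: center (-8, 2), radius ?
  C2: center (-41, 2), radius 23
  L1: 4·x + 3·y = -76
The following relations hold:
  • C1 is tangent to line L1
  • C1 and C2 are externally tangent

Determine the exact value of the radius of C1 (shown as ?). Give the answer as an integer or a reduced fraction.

10

1. [C1‖L1]  r_C1² − 100 = 0  ⇒  r_C1 = 10 (r>0 drops 1)
2. [ext C1·C2]  r_C1² + 46r_C1 − 560 = 0  ⇒  r_C1 = 10 (r>0 drops 1)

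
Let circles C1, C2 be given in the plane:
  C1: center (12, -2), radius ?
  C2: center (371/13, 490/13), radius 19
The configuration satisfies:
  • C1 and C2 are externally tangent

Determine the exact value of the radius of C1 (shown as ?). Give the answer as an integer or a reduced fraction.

24

1. [ext C1·C2]  r_C1² + 38r_C1 − 1488 = 0  ⇒  r_C1 = 24 (r>0 drops 1)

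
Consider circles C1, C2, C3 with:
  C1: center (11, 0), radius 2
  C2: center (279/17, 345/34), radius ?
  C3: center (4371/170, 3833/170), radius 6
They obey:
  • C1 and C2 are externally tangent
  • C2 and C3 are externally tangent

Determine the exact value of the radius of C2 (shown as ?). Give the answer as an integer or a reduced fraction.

19/2

1. [ext C1·C2]  r_C2² + 4r_C2 − 513/4 = 0  ⇒  r_C2 = 19/2 (r>0 drops 1)
2. [ext C2·C3]  r_C2² + 12r_C2 − 817/4 = 0  ⇒  r_C2 = 19/2 (r>0 drops 1)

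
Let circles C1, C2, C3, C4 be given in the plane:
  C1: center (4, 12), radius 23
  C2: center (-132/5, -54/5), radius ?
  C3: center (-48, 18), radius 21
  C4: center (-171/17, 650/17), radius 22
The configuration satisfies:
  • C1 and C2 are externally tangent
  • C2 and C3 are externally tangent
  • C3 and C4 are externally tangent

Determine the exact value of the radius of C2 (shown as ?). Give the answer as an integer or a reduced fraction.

1. [ext C1·C2]  r_C2² + 46r_C2 − 915 = 0  ⇒  r_C2 = 15 (r>0 drops 1)
2. [ext C2·C3]  r_C2² + 42r_C2 − 855 = 0  ⇒  r_C2 = 15 (r>0 drops 1)

15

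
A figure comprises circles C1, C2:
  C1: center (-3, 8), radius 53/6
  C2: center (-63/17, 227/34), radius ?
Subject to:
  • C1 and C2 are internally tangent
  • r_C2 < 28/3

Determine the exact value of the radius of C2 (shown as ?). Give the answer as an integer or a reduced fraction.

22/3

1. [int C1,C2]  r_C2² − (53/3)r_C2 + 682/9 = 0  ⇒  r_C2 = 22/3 or 31/3
2. given r_C2 < 28/3: keep 22/3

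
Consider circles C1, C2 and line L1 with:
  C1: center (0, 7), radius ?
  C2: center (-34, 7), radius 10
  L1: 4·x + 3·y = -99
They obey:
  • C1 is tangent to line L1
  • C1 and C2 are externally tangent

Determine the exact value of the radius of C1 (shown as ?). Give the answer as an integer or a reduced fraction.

24

1. [C1‖L1]  r_C1² − 576 = 0  ⇒  r_C1 = 24 (r>0 drops 1)
2. [ext C1·C2]  r_C1² + 20r_C1 − 1056 = 0  ⇒  r_C1 = 24 (r>0 drops 1)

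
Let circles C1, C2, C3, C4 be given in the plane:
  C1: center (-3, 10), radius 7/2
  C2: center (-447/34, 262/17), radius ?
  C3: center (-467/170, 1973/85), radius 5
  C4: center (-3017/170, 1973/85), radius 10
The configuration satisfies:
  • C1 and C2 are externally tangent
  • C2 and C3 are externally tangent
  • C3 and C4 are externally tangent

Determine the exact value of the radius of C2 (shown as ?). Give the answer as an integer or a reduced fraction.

8

1. [ext C1·C2]  r_C2² + 7r_C2 − 120 = 0  ⇒  r_C2 = 8 (r>0 drops 1)
2. [ext C2·C3]  r_C2² + 10r_C2 − 144 = 0  ⇒  r_C2 = 8 (r>0 drops 1)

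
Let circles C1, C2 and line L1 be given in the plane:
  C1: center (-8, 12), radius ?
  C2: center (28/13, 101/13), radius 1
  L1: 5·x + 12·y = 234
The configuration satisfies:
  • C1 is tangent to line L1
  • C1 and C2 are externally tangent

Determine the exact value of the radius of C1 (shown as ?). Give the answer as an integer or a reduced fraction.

10

1. [C1‖L1]  r_C1² − 100 = 0  ⇒  r_C1 = 10 (r>0 drops 1)
2. [ext C1·C2]  r_C1² + 2r_C1 − 120 = 0  ⇒  r_C1 = 10 (r>0 drops 1)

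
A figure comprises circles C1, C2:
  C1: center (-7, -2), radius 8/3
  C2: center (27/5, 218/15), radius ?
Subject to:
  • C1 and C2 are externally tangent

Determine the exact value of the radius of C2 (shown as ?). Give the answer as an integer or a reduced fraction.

1. [ext C1·C2]  r_C2² + (16/3)r_C2 − 420 = 0  ⇒  r_C2 = 18 (r>0 drops 1)

18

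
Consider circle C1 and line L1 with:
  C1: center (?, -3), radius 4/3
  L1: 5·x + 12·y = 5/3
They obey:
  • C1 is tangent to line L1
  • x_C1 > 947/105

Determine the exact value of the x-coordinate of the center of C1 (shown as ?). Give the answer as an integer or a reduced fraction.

11

1. [C1‖L1]  x_C1² − (226/15)x_C1 + 671/15 = 0  ⇒  x_C1 = 61/15 or 11
2. given x_C1 > 947/105: keep 11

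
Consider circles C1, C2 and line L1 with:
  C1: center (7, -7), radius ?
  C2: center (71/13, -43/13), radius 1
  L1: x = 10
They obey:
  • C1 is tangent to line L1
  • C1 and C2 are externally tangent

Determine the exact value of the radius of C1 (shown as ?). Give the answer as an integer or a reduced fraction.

3

1. [C1‖L1]  r_C1² − 9 = 0  ⇒  r_C1 = 3 (r>0 drops 1)
2. [ext C1·C2]  r_C1² + 2r_C1 − 15 = 0  ⇒  r_C1 = 3 (r>0 drops 1)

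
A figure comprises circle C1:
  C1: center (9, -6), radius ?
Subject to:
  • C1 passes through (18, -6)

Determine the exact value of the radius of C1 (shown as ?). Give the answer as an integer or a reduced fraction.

1. [C1∋P]  r_C1² − 81 = 0  ⇒  r_C1 = 9 (r>0 drops 1)

9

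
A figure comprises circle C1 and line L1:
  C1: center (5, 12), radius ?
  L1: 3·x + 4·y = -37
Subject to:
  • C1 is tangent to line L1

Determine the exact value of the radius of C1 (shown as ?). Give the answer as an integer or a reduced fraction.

1. [C1‖L1]  r_C1² − 400 = 0  ⇒  r_C1 = 20 (r>0 drops 1)

20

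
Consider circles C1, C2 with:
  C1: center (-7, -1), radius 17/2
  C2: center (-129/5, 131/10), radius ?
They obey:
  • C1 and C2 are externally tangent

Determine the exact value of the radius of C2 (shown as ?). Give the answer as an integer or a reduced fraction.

1. [ext C1·C2]  r_C2² + 17r_C2 − 480 = 0  ⇒  r_C2 = 15 (r>0 drops 1)

15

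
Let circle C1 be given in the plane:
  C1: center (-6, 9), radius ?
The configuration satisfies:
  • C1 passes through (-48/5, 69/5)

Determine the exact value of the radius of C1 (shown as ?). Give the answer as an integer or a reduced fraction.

1. [C1∋P]  r_C1² − 36 = 0  ⇒  r_C1 = 6 (r>0 drops 1)

6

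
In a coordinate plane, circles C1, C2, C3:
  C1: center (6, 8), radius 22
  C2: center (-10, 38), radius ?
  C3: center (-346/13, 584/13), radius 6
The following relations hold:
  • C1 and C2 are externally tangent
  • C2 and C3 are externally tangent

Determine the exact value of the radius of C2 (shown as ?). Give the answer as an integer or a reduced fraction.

12

1. [ext C1·C2]  r_C2² + 44r_C2 − 672 = 0  ⇒  r_C2 = 12 (r>0 drops 1)
2. [ext C2·C3]  r_C2² + 12r_C2 − 288 = 0  ⇒  r_C2 = 12 (r>0 drops 1)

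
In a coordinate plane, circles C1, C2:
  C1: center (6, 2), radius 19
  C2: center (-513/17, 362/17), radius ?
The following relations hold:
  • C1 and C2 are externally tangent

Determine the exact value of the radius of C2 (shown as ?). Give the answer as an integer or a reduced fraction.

22

1. [ext C1·C2]  r_C2² + 38r_C2 − 1320 = 0  ⇒  r_C2 = 22 (r>0 drops 1)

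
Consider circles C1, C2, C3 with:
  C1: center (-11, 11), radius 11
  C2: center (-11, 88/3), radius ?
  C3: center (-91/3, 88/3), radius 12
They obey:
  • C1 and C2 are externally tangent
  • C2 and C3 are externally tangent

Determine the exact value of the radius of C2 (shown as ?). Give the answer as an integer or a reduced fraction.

1. [ext C1·C2]  r_C2² + 22r_C2 − 1936/9 = 0  ⇒  r_C2 = 22/3 (r>0 drops 1)
2. [ext C2·C3]  r_C2² + 24r_C2 − 2068/9 = 0  ⇒  r_C2 = 22/3 (r>0 drops 1)

22/3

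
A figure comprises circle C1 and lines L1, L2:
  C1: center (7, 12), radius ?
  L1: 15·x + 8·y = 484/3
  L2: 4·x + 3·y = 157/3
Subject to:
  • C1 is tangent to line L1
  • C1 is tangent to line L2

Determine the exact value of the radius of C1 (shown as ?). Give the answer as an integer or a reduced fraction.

7/3

1. [C1‖L1]  r_C1² − 49/9 = 0  ⇒  r_C1 = 7/3 (r>0 drops 1)
2. [C1‖L2]  r_C1² − 49/9 = 0  ⇒  r_C1 = 7/3 (r>0 drops 1)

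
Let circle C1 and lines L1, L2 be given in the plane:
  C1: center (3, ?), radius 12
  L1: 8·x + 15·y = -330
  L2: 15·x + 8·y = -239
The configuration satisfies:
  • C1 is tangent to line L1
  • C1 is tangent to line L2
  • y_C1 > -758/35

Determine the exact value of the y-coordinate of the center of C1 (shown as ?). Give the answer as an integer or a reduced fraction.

1. [C1‖L1]  y_C1² + (236/5)y_C1 + 372 = 0  ⇒  y_C1 = -186/5 or -10
2. [C1‖L2]  y_C1² + 71y_C1 + 610 = 0  ⇒  y_C1 = -61 or -10

-10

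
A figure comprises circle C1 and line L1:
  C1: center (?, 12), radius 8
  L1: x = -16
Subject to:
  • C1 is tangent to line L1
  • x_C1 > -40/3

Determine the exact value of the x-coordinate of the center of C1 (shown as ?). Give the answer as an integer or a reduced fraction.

-8

1. [C1‖L1]  x_C1² + 32x_C1 + 192 = 0  ⇒  x_C1 = -24 or -8
2. given x_C1 > -40/3: keep -8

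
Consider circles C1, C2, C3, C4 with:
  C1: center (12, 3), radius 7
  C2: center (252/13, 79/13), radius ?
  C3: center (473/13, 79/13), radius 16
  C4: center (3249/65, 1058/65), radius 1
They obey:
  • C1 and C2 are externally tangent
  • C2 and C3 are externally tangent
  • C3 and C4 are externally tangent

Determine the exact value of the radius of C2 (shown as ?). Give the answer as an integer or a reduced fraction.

1

1. [ext C1·C2]  r_C2² + 14r_C2 − 15 = 0  ⇒  r_C2 = 1 (r>0 drops 1)
2. [ext C2·C3]  r_C2² + 32r_C2 − 33 = 0  ⇒  r_C2 = 1 (r>0 drops 1)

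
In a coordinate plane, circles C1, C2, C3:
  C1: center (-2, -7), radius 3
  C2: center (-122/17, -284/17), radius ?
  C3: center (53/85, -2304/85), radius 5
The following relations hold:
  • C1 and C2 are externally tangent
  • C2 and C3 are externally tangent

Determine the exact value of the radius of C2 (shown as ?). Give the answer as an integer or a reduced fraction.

1. [ext C1·C2]  r_C2² + 6r_C2 − 112 = 0  ⇒  r_C2 = 8 (r>0 drops 1)
2. [ext C2·C3]  r_C2² + 10r_C2 − 144 = 0  ⇒  r_C2 = 8 (r>0 drops 1)

8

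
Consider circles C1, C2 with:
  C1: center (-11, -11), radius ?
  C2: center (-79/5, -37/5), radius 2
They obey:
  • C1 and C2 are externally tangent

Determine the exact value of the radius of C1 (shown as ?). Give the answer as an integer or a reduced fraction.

1. [ext C1·C2]  r_C1² + 4r_C1 − 32 = 0  ⇒  r_C1 = 4 (r>0 drops 1)

4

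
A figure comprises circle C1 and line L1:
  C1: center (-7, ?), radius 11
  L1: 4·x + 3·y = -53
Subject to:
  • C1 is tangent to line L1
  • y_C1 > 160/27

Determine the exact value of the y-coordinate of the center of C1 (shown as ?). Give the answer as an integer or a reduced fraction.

10

1. [C1‖L1]  y_C1² + (50/3)y_C1 − 800/3 = 0  ⇒  y_C1 = -80/3 or 10
2. given y_C1 > 160/27: keep 10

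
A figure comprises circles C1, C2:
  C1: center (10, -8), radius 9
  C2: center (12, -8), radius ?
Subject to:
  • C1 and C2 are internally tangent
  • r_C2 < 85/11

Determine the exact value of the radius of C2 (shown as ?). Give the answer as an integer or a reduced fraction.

7

1. [int C1,C2]  r_C2² − 18r_C2 + 77 = 0  ⇒  r_C2 = 7 or 11
2. given r_C2 < 85/11: keep 7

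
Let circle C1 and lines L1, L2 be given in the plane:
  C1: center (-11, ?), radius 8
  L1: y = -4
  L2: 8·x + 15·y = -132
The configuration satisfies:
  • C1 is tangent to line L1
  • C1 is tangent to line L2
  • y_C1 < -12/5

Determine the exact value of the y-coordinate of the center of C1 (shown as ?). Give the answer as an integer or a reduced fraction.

-12

1. [C1‖L1]  y_C1² + 8y_C1 − 48 = 0  ⇒  y_C1 = -12 or 4
2. [C1‖L2]  y_C1² + (88/15)y_C1 − 368/5 = 0  ⇒  y_C1 = -12 or 92/15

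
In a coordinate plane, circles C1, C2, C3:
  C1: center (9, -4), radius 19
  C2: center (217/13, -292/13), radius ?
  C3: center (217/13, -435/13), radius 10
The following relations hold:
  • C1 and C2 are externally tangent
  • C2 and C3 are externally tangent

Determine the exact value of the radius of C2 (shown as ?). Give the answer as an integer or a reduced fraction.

1

1. [ext C1·C2]  r_C2² + 38r_C2 − 39 = 0  ⇒  r_C2 = 1 (r>0 drops 1)
2. [ext C2·C3]  r_C2² + 20r_C2 − 21 = 0  ⇒  r_C2 = 1 (r>0 drops 1)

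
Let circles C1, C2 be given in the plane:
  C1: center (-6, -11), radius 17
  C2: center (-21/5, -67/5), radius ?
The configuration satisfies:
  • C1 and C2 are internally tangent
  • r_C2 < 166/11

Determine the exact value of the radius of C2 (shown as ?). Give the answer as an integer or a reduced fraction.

14

1. [int C1,C2]  r_C2² − 34r_C2 + 280 = 0  ⇒  r_C2 = 14 or 20
2. given r_C2 < 166/11: keep 14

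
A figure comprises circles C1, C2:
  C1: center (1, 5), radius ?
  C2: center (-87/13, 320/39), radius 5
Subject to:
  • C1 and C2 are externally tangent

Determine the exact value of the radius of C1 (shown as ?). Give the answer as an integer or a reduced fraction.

1. [ext C1·C2]  r_C1² + 10r_C1 − 400/9 = 0  ⇒  r_C1 = 10/3 (r>0 drops 1)

10/3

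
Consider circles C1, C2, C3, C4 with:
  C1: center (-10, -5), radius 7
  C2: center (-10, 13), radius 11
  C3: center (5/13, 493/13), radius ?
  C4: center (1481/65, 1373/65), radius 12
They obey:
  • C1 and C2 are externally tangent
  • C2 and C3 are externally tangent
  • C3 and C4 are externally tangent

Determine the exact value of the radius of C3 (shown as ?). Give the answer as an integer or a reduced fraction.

1. [ext C2·C3]  r_C3² + 22r_C3 − 608 = 0  ⇒  r_C3 = 16 (r>0 drops 1)
2. [ext C3·C4]  r_C3² + 24r_C3 − 640 = 0  ⇒  r_C3 = 16 (r>0 drops 1)

16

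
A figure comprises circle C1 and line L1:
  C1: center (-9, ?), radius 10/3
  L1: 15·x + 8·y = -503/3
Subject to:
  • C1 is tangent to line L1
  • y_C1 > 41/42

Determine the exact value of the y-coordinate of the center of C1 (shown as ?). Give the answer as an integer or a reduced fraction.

1. [C1‖L1]  y_C1² + (49/6)y_C1 − 67/2 = 0  ⇒  y_C1 = -67/6 or 3
2. given y_C1 > 41/42: keep 3

3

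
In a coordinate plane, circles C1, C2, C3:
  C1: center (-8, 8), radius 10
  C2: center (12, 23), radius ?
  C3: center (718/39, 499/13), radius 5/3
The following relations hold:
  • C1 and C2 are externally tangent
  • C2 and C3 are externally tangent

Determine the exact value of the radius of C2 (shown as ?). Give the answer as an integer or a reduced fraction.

15

1. [ext C1·C2]  r_C2² + 20r_C2 − 525 = 0  ⇒  r_C2 = 15 (r>0 drops 1)
2. [ext C2·C3]  r_C2² + (10/3)r_C2 − 275 = 0  ⇒  r_C2 = 15 (r>0 drops 1)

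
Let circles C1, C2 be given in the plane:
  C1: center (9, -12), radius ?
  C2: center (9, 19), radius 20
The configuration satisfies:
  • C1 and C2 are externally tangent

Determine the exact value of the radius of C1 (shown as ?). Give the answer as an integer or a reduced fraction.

11

1. [ext C1·C2]  r_C1² + 40r_C1 − 561 = 0  ⇒  r_C1 = 11 (r>0 drops 1)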